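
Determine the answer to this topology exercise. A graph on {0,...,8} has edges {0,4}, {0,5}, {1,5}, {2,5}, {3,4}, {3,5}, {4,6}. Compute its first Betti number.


b_1 = E - V + (number of components).
E = 7, V = 9, components = 3.
b_1 = 7 - 9 + 3 = 1

1


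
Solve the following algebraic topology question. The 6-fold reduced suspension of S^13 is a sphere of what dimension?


Each suspension raises dimension by 1: Sigma S^n = S^{n+1}.
Sigma^6 S^13 = S^{13+6} = S^19

19


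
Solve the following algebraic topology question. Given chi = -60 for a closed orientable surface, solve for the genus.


chi = 2 - 2g for closed orientable surfaces.
-60 = 2 - 2g
2g = 2 - (-60) = 62
g = 31

31


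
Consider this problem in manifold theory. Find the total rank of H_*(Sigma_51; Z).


For Sigma_51: b_0 = 1, b_1 = 2g = 102, b_2 = 1.
Total = 1 + 102 + 1 = 104

104


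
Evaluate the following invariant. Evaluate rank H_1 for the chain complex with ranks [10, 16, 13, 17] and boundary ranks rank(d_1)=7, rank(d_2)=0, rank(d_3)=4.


rank H_k = rank(ker d_k) - rank(im d_{k+1}).
rank(ker d_1) = rank(C_1) - rank(d_1) = 16 - 7 = 9.
rank(im d_{1+1}) = 0.
rank H_1 = 9 - 0 = 9

9


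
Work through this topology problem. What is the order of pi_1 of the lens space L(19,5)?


pi_1(L(p,q)) = Z/pZ for any q coprime to p.
|pi_1(L(19,5))| = 19

19


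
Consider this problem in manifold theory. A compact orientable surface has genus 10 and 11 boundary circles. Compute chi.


For a compact orientable surface with genus g and b boundary components: chi = 2 - 2g - b.
chi = 2 - 2*10 - 11 = 2 - 20 - 11 = -29

-29


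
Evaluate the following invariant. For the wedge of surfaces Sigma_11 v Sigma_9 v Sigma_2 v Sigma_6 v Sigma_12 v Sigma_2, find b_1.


For a wedge X v Y: reduced H_k(X v Y) = H_k(X) + H_k(Y).
Each Sigma_g contributes b_1 = 2g.
b_1 = 22 + 18 + 4 + 12 + 24 + 4 = 84

84


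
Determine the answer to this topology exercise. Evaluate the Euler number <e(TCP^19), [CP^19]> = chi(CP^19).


For any closed oriented manifold, <e(TM),[M]> = chi(M).
chi(CP^19) = 19+1 = 20

20


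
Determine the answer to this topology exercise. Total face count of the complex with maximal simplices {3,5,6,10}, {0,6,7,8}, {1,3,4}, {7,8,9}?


Each maximal simplex on m vertices has 2^m - 1 nonempty faces.
Take the union (dedupe shared faces).
Total distinct faces = 39

39


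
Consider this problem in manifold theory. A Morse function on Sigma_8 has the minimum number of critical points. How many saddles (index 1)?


A perfect Morse function has m_k = b_k.
For Sigma_8: b_0=1, b_1=2g=16, b_2=1.
Saddles m_1 = 2g = 16

16


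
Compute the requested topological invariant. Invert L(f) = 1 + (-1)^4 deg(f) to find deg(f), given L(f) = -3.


L(f) = 1 + (-1)^4 deg(f) on S^4.
-3 = 1 + (-1)^4 * deg(f)
(-1)^4 * deg(f) = -4
deg(f) = -4

-4


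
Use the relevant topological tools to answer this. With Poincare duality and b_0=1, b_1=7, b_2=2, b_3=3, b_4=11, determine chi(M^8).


By Poincare duality b_k = b_{8-k}, so full Betti numbers: b_0=1, b_1=7, b_2=2, b_3=3, b_4=11, b_5=3, b_6=2, b_7=7, b_8=1.
chi = sum (-1)^k b_k = -3

-3


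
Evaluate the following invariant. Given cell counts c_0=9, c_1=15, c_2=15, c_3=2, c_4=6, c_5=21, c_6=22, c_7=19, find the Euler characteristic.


chi = sum_k (-1)^k c_k.
= (-1)^0*9 + (-1)^1*15 + (-1)^2*15 + (-1)^3*2 + (-1)^4*6 + (-1)^5*21 + (-1)^6*22 + (-1)^7*19
= (9) + (-15) + (15) + (-2) + (6) + (-21) + (22) + (-19)
= -5

-5


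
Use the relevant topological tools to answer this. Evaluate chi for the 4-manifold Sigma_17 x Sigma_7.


chi(Sigma_17) = 2 - 2*17 = -32
chi(Sigma_7) = 2 - 2*7 = -12
chi(product) = (-32) * (-12) = 384

384


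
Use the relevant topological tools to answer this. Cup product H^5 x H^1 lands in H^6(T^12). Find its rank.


Cup product: H^p x H^q -> H^{p+q}; here p+q = 5+1 = 6.
rank H^k(T^n) = C(n,k).
C(12,6) = 924

924


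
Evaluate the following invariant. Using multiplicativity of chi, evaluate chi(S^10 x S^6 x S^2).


chi is multiplicative: chi(X x Y) = chi(X) chi(Y).
Each even-dim sphere has chi = 2. There are 3 factors.
chi = 2^3 = 8

8


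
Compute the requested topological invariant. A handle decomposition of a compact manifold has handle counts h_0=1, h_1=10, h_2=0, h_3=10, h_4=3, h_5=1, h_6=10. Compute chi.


Handles of index k contribute (-1)^k to chi (same as CW cells).
chi = (1) + (-10) + (0) + (-10) + (3) + (-1) + (10) = -7

-7


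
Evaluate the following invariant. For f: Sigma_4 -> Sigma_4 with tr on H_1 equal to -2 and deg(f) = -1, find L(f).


L(f) = tr(f_0*) - tr(f_1*) + tr(f_2*).
= 1 - (-2) + (-1)
= 2

2


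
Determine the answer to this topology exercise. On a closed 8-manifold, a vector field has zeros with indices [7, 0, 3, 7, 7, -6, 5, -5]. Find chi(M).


Poincare-Hopf: chi(M) = sum of indices of zeros.
chi = (7) + (0) + (3) + (7) + (7) + (-6) + (5) + (-5) = 18

18


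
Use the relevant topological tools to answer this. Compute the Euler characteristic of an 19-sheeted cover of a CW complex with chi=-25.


For a finite covering: chi(E) = (number of sheets) * chi(B).
chi(E) = 19 * (-25) = -475

-475


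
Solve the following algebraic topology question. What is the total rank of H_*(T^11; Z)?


b_k(T^11) = C(11,k), so the sum over k is sum_k C(11,k) = 2^11.
Total = 2^11 = 2048

2048


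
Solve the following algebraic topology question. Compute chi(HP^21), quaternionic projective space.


HP^21 has one cell in each dimension 0, 4, ..., 4*21 (21+1 cells, all even-dim).
chi = 21 + 1 = 22

22


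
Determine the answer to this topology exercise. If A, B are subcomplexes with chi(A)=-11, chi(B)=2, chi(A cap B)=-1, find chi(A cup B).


chi(A cup B) = chi(A) + chi(B) - chi(A cap B)
= -11 + (2) - (-1)
= -8

-8


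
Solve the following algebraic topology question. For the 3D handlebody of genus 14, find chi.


A genus-g handlebody deformation retracts to a wedge of g circles.
chi(vee_g S^1) = 1 - g.
chi(H_14) = 1 - 14 = -13

-13


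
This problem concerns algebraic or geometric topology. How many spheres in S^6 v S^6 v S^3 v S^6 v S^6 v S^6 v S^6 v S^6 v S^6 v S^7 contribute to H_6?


For a wedge of spheres, H_k (k>0) is free on one generator per sphere of dimension k.
Spheres of dimension 6: count = 8.
b_6 = 8

8


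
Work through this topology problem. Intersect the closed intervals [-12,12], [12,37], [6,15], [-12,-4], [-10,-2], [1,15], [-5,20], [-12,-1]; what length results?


Intersection = [max(a_i), min(b_i)] = [12, -4].
Since 12 > -4, the intersection is empty.
Length = 0

0


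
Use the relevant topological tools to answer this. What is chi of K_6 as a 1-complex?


K_6: V = 6, E = C(6,2) = 15.
chi = V - E = 6 - 15 = -9

-9


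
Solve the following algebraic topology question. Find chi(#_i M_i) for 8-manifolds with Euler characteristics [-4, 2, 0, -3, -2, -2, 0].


For n-manifolds: chi(A#B) = chi(A) + chi(B) - chi(S^8).
chi(S^8) = 1 + (-1)^8 = 2.
chi(#) = (sum chi_i) - (7-1)*chi(S^8) = -9 - 6*2 = -21

-21


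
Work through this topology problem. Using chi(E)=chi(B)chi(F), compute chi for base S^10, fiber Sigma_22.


chi(S^10) = 2 (n even), chi(Sigma_22) = 2 - 2*22 = -42.
chi(E) = 2 * (-42) = -84

-84


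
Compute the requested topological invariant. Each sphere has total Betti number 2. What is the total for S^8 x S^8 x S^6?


Total Betti number is multiplicative under products.
Each S^d (d>=1) has total Betti number 2.
There are 3 sphere factors.
Total = 2^3 = 8

8


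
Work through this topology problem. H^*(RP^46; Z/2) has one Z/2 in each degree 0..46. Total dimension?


H^k(RP^46; Z/2) = Z/2 for each 0 <= k <= 46.
Total dimension = 46 + 1 = 47

47


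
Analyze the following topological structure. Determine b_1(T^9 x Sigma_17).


pi_1(A x B) = pi_1(A) x pi_1(B); rank of abelianization = b_1.
b_1(T^9) = 9, b_1(Sigma_17) = 2*17 = 34.
b_1(product) = 9 + 34 = 43

43


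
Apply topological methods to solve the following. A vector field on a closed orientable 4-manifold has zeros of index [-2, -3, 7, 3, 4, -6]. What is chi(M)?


Poincare-Hopf: chi(M) = sum of indices of zeros.
chi = (-2) + (-3) + (7) + (3) + (4) + (-6) = 3

3


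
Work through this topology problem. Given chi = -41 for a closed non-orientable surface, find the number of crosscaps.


chi = 2 - k for closed non-orientable surfaces with k crosscaps.
-41 = 2 - k
k = 2 - (-41) = 43

43


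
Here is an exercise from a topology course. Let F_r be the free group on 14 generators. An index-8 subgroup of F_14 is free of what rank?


Nielsen-Schreier: an index-n subgroup of F_r is free of rank 1 + n(r-1).
Equivalently: chi(cover) = n*chi(base); chi(vee_r S^1) = 1 - 14 = -13.
chi(E) = 8*(-13) = -104; rank = 1 - chi(E) = 1 - (-104) = 105.
rank = 1 + 8*(14-1) = 1 + 104 = 105

105


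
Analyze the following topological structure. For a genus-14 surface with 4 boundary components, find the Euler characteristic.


For a compact orientable surface with genus g and b boundary components: chi = 2 - 2g - b.
chi = 2 - 2*14 - 4 = 2 - 28 - 4 = -30

-30


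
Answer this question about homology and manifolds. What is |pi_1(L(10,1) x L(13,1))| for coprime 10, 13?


pi_1(X x Y) = pi_1(X) x pi_1(Y).
pi_1(L(10,1)) = Z/10, pi_1(L(13,1)) = Z/13.
|Z/10 x Z/13| = 10 * 13 = 130

130


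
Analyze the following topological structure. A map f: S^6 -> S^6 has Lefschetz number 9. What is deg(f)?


L(f) = 1 + (-1)^6 deg(f) on S^6.
9 = 1 + (-1)^6 * deg(f)
(-1)^6 * deg(f) = 8
deg(f) = 8

8


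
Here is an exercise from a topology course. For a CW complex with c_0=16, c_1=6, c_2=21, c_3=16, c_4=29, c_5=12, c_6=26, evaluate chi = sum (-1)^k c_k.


chi = sum_k (-1)^k c_k.
= (-1)^0*16 + (-1)^1*6 + (-1)^2*21 + (-1)^3*16 + (-1)^4*29 + (-1)^5*12 + (-1)^6*26
= (16) + (-6) + (21) + (-16) + (29) + (-12) + (26)
= 58

58


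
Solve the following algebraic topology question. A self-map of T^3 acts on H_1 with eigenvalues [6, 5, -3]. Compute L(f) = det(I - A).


For a torus self-map: L(f) = det(I - A) where A acts on H_1.
L(f) = (1-6) * (1-5) * (1--3) = -5 * -4 * 4 = 80

80


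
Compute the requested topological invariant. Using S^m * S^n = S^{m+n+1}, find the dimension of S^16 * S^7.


Join of spheres: S^m * S^n = S^{m+n+1}.
dim = 16 + 7 + 1 = 24

24


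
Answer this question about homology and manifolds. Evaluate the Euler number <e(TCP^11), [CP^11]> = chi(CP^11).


For any closed oriented manifold, <e(TM),[M]> = chi(M).
chi(CP^11) = 11+1 = 12

12


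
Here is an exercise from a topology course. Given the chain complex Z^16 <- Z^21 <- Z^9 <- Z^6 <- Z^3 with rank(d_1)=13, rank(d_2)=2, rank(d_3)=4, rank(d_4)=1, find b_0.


rank H_k = rank(ker d_k) - rank(im d_{k+1}).
rank(ker d_0) = rank(C_0) - rank(d_0) = 16 - 0 = 16.
rank(im d_{0+1}) = 13.
rank H_0 = 16 - 13 = 3

3


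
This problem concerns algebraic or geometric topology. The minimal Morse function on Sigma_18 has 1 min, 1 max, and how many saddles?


A perfect Morse function has m_k = b_k.
For Sigma_18: b_0=1, b_1=2g=36, b_2=1.
Saddles m_1 = 2g = 36

36


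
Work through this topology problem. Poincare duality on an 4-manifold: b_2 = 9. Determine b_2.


Poincare duality for closed orientable n-manifolds: b_k = b_{n-k}.
Here n = 4, so b_2 = b_2 = 9

9


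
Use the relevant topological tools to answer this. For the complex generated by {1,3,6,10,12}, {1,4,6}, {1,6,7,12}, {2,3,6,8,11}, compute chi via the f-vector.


Enumerate all faces; f-vector: f_0=10, f_1=24, f_2=24, f_3=11, f_4=2.
chi = sum (-1)^k f_k = 1

1


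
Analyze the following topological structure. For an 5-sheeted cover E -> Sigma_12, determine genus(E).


For an n-sheeted cover: chi(E) = n * chi(B).
chi(Sigma_12) = 2 - 2*12 = -22.
chi(E) = 5 * (-22) = -110.
genus(E) = (2 - chi(E))/2 = (2 - (-110))/2 = 112/2 = 56

56


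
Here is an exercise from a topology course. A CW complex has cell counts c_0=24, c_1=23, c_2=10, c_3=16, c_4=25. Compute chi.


chi = sum_k (-1)^k c_k.
= (-1)^0*24 + (-1)^1*23 + (-1)^2*10 + (-1)^3*16 + (-1)^4*25
= (24) + (-23) + (10) + (-16) + (25)
= 20

20


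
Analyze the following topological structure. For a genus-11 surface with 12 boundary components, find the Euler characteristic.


For a compact orientable surface with genus g and b boundary components: chi = 2 - 2g - b.
chi = 2 - 2*11 - 12 = 2 - 22 - 12 = -32

-32


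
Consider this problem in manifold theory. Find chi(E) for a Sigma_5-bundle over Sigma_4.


For a fiber bundle F -> E -> B (with CW structure): chi(E) = chi(B) * chi(F).
chi(Sigma_4) = -6, chi(Sigma_5) = -8.
chi(E) = (-6) * (-8) = 48

48


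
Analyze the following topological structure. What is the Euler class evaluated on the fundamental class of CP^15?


For any closed oriented manifold, <e(TM),[M]> = chi(M).
chi(CP^15) = 15+1 = 16

16


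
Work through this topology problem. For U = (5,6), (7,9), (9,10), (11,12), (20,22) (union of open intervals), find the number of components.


Sort and merge overlapping open intervals.
Merged: (5,6), (7,9), (9,10), (11,12), (20,22).
Number of components = 5

5


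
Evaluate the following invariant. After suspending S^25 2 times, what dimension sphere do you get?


Each suspension raises dimension by 1: Sigma S^n = S^{n+1}.
Sigma^2 S^25 = S^{25+2} = S^27

27


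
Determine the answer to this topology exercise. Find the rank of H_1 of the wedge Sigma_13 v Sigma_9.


For a wedge: H_1(A v B) = H_1(A) + H_1(B).
b_1(Sigma_13) = 26, b_1(Sigma_9) = 18.
b_1 = 26 + 18 = 44

44


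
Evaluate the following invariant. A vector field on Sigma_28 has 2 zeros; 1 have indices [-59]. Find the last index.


Poincare-Hopf: sum of indices = chi(M).
chi(Sigma_28) = 2 - 2*28 = -54.
Sum of known indices = -59.
x = chi - (sum known) = -54 - (-59) = 5

5


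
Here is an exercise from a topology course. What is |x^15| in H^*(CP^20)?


|x| = 2 in H^*(CP^n).
|x^15| = 15 * |x| = 15 * 2 = 30

30


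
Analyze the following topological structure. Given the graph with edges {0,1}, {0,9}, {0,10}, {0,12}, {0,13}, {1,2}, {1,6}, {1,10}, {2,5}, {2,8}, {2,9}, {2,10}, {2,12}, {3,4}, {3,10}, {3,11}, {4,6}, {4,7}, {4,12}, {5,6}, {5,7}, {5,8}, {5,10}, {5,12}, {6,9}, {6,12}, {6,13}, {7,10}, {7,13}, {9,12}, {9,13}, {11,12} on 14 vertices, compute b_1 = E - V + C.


b_1 = E - V + (number of components).
E = 32, V = 14, components = 1.
b_1 = 32 - 14 + 1 = 19

19


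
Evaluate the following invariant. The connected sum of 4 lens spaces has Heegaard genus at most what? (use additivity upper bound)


Heegaard genus satisfies g(A#B) <= g(A) + g(B).
Each lens space has g = 1.
Upper bound: 4 * 1 = 4

4


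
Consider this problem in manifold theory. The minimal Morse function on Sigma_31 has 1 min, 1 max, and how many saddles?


A perfect Morse function has m_k = b_k.
For Sigma_31: b_0=1, b_1=2g=62, b_2=1.
Saddles m_1 = 2g = 62

62


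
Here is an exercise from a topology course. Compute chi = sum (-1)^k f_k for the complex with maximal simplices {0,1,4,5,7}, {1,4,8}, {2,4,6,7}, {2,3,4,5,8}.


Enumerate all faces; f-vector: f_0=9, f_1=24, f_2=25, f_3=11, f_4=2.
chi = sum (-1)^k f_k = 1

1


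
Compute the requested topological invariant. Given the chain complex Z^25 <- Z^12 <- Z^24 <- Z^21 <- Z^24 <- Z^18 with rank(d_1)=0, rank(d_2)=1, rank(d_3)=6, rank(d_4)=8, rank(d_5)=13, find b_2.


rank H_k = rank(ker d_k) - rank(im d_{k+1}).
rank(ker d_2) = rank(C_2) - rank(d_2) = 24 - 1 = 23.
rank(im d_{2+1}) = 6.
rank H_2 = 23 - 6 = 17

17


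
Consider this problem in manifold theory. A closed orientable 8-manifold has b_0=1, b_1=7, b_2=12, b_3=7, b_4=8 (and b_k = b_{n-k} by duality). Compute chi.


By Poincare duality b_k = b_{8-k}, so full Betti numbers: b_0=1, b_1=7, b_2=12, b_3=7, b_4=8, b_5=7, b_6=12, b_7=7, b_8=1.
chi = sum (-1)^k b_k = 6

6


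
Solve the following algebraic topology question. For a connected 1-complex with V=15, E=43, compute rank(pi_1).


For a connected graph: rank(pi_1) = b_1 = E - V + 1 = 1 - chi.
chi = V - E = 15 - 43 = -28.
rank = 1 - (-28) = 43 - 15 + 1 = 29

29


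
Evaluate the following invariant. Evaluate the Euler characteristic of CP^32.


CP^32 has one cell in each even dimension 0, 2, ..., 2*32 (32+1 cells total).
All cells are even-dimensional, so chi = number of cells.
chi = 32 + 1 = 33

33


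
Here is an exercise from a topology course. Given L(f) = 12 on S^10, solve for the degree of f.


L(f) = 1 + (-1)^10 deg(f) on S^10.
12 = 1 + (-1)^10 * deg(f)
(-1)^10 * deg(f) = 11
deg(f) = 11

11


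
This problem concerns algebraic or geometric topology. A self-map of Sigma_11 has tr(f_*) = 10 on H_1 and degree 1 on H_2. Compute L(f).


L(f) = tr(f_0*) - tr(f_1*) + tr(f_2*).
= 1 - (10) + (1)
= -8

-8


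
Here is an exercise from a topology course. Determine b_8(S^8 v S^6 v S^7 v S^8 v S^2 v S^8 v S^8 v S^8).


For a wedge of spheres, H_k (k>0) is free on one generator per sphere of dimension k.
Spheres of dimension 8: count = 5.
b_8 = 5

5


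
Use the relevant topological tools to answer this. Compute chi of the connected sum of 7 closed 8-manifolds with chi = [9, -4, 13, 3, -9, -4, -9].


For n-manifolds: chi(A#B) = chi(A) + chi(B) - chi(S^8).
chi(S^8) = 1 + (-1)^8 = 2.
chi(#) = (sum chi_i) - (7-1)*chi(S^8) = -1 - 6*2 = -13

-13


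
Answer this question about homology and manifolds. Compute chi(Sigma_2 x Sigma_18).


chi(Sigma_2) = 2 - 2*2 = -2
chi(Sigma_18) = 2 - 2*18 = -34
chi(product) = (-2) * (-34) = 68

68


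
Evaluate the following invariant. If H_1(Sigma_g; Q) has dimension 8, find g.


For a closed orientable surface: b_1 = 2g.
8 = 2g
g = 8 / 2 = 4

4


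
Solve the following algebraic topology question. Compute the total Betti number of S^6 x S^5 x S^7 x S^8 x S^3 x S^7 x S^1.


Total Betti number is multiplicative under products.
Each S^d (d>=1) has total Betti number 2.
There are 7 sphere factors.
Total = 2^7 = 128

128


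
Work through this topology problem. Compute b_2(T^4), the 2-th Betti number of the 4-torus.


By the Kunneth formula, b_k(T^n) = C(n,k).
b_2(T^4) = C(4,2).
C(4,2) = 4!/(2!*2!) = 6

6


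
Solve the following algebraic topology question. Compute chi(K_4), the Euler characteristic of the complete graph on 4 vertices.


K_4: V = 4, E = C(4,2) = 6.
chi = V - E = 4 - 6 = -2

-2


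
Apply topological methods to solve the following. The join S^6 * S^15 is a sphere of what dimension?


Join of spheres: S^m * S^n = S^{m+n+1}.
dim = 6 + 15 + 1 = 22

22


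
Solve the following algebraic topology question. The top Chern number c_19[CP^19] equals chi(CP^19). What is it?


For any closed oriented manifold, <e(TM),[M]> = chi(M).
chi(CP^19) = 19+1 = 20

20


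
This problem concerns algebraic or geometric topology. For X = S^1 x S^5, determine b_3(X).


Each S^d has Poincare polynomial 1 + t^d.
The product S^1 x S^5 has Poincare polynomial prod(1+t^d_i).
Expanding: b_0=1, b_1=1, b_5=1, b_6=1.
b_3 = 0

0


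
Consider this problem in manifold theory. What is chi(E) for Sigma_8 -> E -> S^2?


chi(S^2) = 2 (n even), chi(Sigma_8) = 2 - 2*8 = -14.
chi(E) = 2 * (-14) = -28

-28


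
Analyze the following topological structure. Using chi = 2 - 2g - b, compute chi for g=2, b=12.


For a compact orientable surface with genus g and b boundary components: chi = 2 - 2g - b.
chi = 2 - 2*2 - 12 = 2 - 4 - 12 = -14

-14


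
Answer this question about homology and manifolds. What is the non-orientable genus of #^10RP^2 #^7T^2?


Since a >= 1, the sum is non-orientable; each T^2 can be replaced by RP^2 # RP^2 (since T^2#RP^2 = 3RP^2).
Total crosscaps k = 10 + 2*7 = 24.
Check via chi: chi = 10*1 + 7*0 - (10+7-1)*2 = -22 = 2 - k = -22. Consistent.

24


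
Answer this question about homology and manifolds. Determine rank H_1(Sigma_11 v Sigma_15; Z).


For a wedge: H_1(A v B) = H_1(A) + H_1(B).
b_1(Sigma_11) = 22, b_1(Sigma_15) = 30.
b_1 = 22 + 30 = 52

52


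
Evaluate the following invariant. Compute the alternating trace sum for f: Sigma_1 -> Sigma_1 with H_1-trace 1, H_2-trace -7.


L(f) = tr(f_0*) - tr(f_1*) + tr(f_2*).
= 1 - (1) + (-7)
= -7

-7


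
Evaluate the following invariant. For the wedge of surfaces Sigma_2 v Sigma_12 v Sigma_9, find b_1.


For a wedge X v Y: reduced H_k(X v Y) = H_k(X) + H_k(Y).
Each Sigma_g contributes b_1 = 2g.
b_1 = 4 + 24 + 18 = 46

46


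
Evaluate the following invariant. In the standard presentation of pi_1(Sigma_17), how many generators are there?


Standard presentation: pi_1(Sigma_g) = <a_1,b_1,...,a_g,b_g | [a_1,b_1]...[a_g,b_g] = 1>.
Number of generators = 2g = 2*17 = 34

34


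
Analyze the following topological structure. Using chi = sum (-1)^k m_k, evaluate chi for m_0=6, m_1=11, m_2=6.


Morse theory: chi(M) = sum_k (-1)^k m_k where m_k = #(index-k critical points).
= (6) + (-11) + (6) = 1

1


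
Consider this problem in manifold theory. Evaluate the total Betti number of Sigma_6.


For Sigma_6: b_0 = 1, b_1 = 2g = 12, b_2 = 1.
Total = 1 + 12 + 1 = 14

14


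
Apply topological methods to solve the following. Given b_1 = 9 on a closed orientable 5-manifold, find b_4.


Poincare duality for closed orientable n-manifolds: b_k = b_{n-k}.
Here n = 5, so b_4 = b_1 = 9

9


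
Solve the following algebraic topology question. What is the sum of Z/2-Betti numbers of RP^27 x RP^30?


dim H^*(RP^n; Z/2) = n+1 (one Z/2 in each degree 0..n).
Total Betti number is multiplicative.
Total = (27+1) * (30+1) = 28 * 31 = 868

868


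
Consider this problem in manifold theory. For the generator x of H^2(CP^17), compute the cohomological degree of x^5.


|x| = 2 in H^*(CP^n).
|x^5| = 5 * |x| = 5 * 2 = 10

10


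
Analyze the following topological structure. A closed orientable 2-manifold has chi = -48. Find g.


chi = 2 - 2g for closed orientable surfaces.
-48 = 2 - 2g
2g = 2 - (-48) = 50
g = 25

25


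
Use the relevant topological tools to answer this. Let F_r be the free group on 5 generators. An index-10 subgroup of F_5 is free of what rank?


Nielsen-Schreier: an index-n subgroup of F_r is free of rank 1 + n(r-1).
Equivalently: chi(cover) = n*chi(base); chi(vee_r S^1) = 1 - 5 = -4.
chi(E) = 10*(-4) = -40; rank = 1 - chi(E) = 1 - (-40) = 41.
rank = 1 + 10*(5-1) = 1 + 40 = 41

41


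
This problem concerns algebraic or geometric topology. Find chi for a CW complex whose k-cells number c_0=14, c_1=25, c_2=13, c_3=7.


chi = sum_k (-1)^k c_k.
= (-1)^0*14 + (-1)^1*25 + (-1)^2*13 + (-1)^3*7
= (14) + (-25) + (13) + (-7)
= -5

-5


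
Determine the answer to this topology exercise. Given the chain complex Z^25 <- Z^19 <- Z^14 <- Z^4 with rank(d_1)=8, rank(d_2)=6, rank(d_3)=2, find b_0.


rank H_k = rank(ker d_k) - rank(im d_{k+1}).
rank(ker d_0) = rank(C_0) - rank(d_0) = 25 - 0 = 25.
rank(im d_{0+1}) = 8.
rank H_0 = 25 - 8 = 17

17


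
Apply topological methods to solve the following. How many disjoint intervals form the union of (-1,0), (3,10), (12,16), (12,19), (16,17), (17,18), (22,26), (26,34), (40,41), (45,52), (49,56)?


Sort and merge overlapping open intervals.
Merged: (-1,0), (3,10), (12,19), (22,26), (26,34), (40,41), (45,56).
Number of components = 7

7


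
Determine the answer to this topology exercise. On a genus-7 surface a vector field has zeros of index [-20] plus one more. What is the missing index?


Poincare-Hopf: sum of indices = chi(M).
chi(Sigma_7) = 2 - 2*7 = -12.
Sum of known indices = -20.
x = chi - (sum known) = -12 - (-20) = 8

8


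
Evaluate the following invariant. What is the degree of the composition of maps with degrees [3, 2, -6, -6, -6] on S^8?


Degree is multiplicative: deg(composition) = product of degrees.
= (3) * (2) * (-6) * (-6) * (-6) = -1296

-1296


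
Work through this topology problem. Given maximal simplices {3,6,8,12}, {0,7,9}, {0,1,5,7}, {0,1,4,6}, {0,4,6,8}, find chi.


Enumerate all faces; f-vector: f_0=10, f_1=21, f_2=16, f_3=4.
chi = sum (-1)^k f_k = 1

1


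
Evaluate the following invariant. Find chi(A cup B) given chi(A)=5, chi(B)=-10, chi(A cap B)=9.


chi(A cup B) = chi(A) + chi(B) - chi(A cap B)
= 5 + (-10) - (9)
= -14

-14


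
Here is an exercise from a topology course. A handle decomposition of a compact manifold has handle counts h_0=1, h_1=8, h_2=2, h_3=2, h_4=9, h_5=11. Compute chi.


Handles of index k contribute (-1)^k to chi (same as CW cells).
chi = (1) + (-8) + (2) + (-2) + (9) + (-11) = -9

-9


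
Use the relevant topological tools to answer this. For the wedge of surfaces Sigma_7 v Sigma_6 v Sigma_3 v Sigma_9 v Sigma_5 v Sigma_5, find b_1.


For a wedge X v Y: reduced H_k(X v Y) = H_k(X) + H_k(Y).
Each Sigma_g contributes b_1 = 2g.
b_1 = 14 + 12 + 6 + 18 + 10 + 10 = 70

70


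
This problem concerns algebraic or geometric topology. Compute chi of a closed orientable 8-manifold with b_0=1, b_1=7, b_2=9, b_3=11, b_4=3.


By Poincare duality b_k = b_{8-k}, so full Betti numbers: b_0=1, b_1=7, b_2=9, b_3=11, b_4=3, b_5=11, b_6=9, b_7=7, b_8=1.
chi = sum (-1)^k b_k = -13

-13


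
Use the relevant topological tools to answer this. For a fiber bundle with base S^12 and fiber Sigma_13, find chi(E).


chi(S^12) = 2 (n even), chi(Sigma_13) = 2 - 2*13 = -24.
chi(E) = 2 * (-24) = -48

-48


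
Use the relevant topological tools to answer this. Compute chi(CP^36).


CP^36 has one cell in each even dimension 0, 2, ..., 2*36 (36+1 cells total).
All cells are even-dimensional, so chi = number of cells.
chi = 36 + 1 = 37

37


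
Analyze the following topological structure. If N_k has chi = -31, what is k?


chi = 2 - k for closed non-orientable surfaces with k crosscaps.
-31 = 2 - k
k = 2 - (-31) = 33

33


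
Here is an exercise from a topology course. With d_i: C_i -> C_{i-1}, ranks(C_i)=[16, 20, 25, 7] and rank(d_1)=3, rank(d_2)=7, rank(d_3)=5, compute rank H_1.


rank H_k = rank(ker d_k) - rank(im d_{k+1}).
rank(ker d_1) = rank(C_1) - rank(d_1) = 20 - 3 = 17.
rank(im d_{1+1}) = 7.
rank H_1 = 17 - 7 = 10

10


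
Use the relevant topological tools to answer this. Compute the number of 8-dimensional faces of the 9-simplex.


Delta^9 has 9+1 vertices. A 8-face is a choice of 8+1 vertices.
f_8 = C(9+1, 8+1) = C(10,9) = 10

10


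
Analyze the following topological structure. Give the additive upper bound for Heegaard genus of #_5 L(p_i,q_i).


Heegaard genus satisfies g(A#B) <= g(A) + g(B).
Each lens space has g = 1.
Upper bound: 5 * 1 = 5

5


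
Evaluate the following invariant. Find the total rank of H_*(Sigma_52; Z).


For Sigma_52: b_0 = 1, b_1 = 2g = 104, b_2 = 1.
Total = 1 + 104 + 1 = 106

106


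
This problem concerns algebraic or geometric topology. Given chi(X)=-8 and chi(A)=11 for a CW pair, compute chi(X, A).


Relative Euler characteristic: chi(X, A) = chi(X) - chi(A).
= -8 - (11) = -19

-19


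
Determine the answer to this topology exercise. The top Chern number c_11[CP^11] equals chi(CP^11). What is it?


For any closed oriented manifold, <e(TM),[M]> = chi(M).
chi(CP^11) = 11+1 = 12

12


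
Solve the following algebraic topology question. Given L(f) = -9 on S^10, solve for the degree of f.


L(f) = 1 + (-1)^10 deg(f) on S^10.
-9 = 1 + (-1)^10 * deg(f)
(-1)^10 * deg(f) = -10
deg(f) = -10

-10


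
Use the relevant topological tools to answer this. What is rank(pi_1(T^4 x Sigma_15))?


pi_1(A x B) = pi_1(A) x pi_1(B); rank of abelianization = b_1.
b_1(T^4) = 4, b_1(Sigma_15) = 2*15 = 30.
b_1(product) = 4 + 30 = 34

34


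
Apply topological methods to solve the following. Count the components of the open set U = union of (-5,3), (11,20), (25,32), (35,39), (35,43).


Sort and merge overlapping open intervals.
Merged: (-5,3), (11,20), (25,32), (35,43).
Number of components = 4

4


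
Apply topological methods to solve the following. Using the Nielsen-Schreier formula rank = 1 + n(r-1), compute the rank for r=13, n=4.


Nielsen-Schreier: an index-n subgroup of F_r is free of rank 1 + n(r-1).
Equivalently: chi(cover) = n*chi(base); chi(vee_r S^1) = 1 - 13 = -12.
chi(E) = 4*(-12) = -48; rank = 1 - chi(E) = 1 - (-48) = 49.
rank = 1 + 4*(13-1) = 1 + 48 = 49

49


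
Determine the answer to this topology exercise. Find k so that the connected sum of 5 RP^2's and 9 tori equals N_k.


Since a >= 1, the sum is non-orientable; each T^2 can be replaced by RP^2 # RP^2 (since T^2#RP^2 = 3RP^2).
Total crosscaps k = 5 + 2*9 = 23.
Check via chi: chi = 5*1 + 9*0 - (5+9-1)*2 = -21 = 2 - k = -21. Consistent.

23


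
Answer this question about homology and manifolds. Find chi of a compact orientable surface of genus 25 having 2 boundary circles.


For a compact orientable surface with genus g and b boundary components: chi = 2 - 2g - b.
chi = 2 - 2*25 - 2 = 2 - 50 - 2 = -50

-50


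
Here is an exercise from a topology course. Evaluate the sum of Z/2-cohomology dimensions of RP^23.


H^k(RP^23; Z/2) = Z/2 for each 0 <= k <= 23.
Total dimension = 23 + 1 = 24

24


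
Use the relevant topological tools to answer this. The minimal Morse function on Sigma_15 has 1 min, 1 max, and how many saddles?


A perfect Morse function has m_k = b_k.
For Sigma_15: b_0=1, b_1=2g=30, b_2=1.
Saddles m_1 = 2g = 30

30


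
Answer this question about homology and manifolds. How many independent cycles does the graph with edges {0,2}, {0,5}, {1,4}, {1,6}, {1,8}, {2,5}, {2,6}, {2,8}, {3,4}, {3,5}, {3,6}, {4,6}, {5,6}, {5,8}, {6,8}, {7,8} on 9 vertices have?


b_1 = E - V + (number of components).
E = 16, V = 9, components = 1.
b_1 = 16 - 9 + 1 = 8

8


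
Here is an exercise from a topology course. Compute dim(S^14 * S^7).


Join of spheres: S^m * S^n = S^{m+n+1}.
dim = 14 + 7 + 1 = 22

22


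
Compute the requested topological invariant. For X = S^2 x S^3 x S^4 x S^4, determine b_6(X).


Each S^d has Poincare polynomial 1 + t^d.
The product S^2 x S^3 x S^4 x S^4 has Poincare polynomial prod(1+t^d_i).
Expanding: b_0=1, b_2=1, b_3=1, b_4=2, b_5=1, b_6=2, b_7=2, b_8=1, b_9=2, b_10=1, b_11=1, b_13=1.
b_6 = 2

2


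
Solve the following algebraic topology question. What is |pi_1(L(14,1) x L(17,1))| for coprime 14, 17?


pi_1(X x Y) = pi_1(X) x pi_1(Y).
pi_1(L(14,1)) = Z/14, pi_1(L(17,1)) = Z/17.
|Z/14 x Z/17| = 14 * 17 = 238

238


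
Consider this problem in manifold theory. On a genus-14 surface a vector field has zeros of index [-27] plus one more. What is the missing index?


Poincare-Hopf: sum of indices = chi(M).
chi(Sigma_14) = 2 - 2*14 = -26.
Sum of known indices = -27.
x = chi - (sum known) = -26 - (-27) = 1

1


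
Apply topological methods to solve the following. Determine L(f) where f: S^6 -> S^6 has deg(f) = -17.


On S^6: L(f) = tr(f_0*) + (-1)^6 tr(f_6*) = 1 + (-1)^6 * deg(f).
L(f) = 1 + (-1)^6 * -17 = 1 + -17 = -16

-16


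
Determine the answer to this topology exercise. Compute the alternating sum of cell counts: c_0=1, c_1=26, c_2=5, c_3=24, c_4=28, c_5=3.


chi = sum_k (-1)^k c_k.
= (-1)^0*1 + (-1)^1*26 + (-1)^2*5 + (-1)^3*24 + (-1)^4*28 + (-1)^5*3
= (1) + (-26) + (5) + (-24) + (28) + (-3)
= -19

-19


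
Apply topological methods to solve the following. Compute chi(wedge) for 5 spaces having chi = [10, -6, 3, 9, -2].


chi(A v B) = chi(A) + chi(B) - 1 (one point identified).
For 5 spaces: chi = (sum chi_i) - (5 - 1).
sum = 14; chi = 14 - 4 = 10

10


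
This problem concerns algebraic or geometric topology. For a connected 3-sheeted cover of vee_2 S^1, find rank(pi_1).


Nielsen-Schreier: an index-n subgroup of F_r is free of rank 1 + n(r-1).
Equivalently: chi(cover) = n*chi(base); chi(vee_r S^1) = 1 - 2 = -1.
chi(E) = 3*(-1) = -3; rank = 1 - chi(E) = 1 - (-3) = 4.
rank = 1 + 3*(2-1) = 1 + 3 = 4

4


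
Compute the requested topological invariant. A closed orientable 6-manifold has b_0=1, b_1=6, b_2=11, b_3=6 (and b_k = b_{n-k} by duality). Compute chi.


By Poincare duality b_k = b_{6-k}, so full Betti numbers: b_0=1, b_1=6, b_2=11, b_3=6, b_4=11, b_5=6, b_6=1.
chi = sum (-1)^k b_k = 6

6


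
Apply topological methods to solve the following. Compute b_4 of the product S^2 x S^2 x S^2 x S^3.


Each S^d has Poincare polynomial 1 + t^d.
The product S^2 x S^2 x S^2 x S^3 has Poincare polynomial prod(1+t^d_i).
Expanding: b_0=1, b_2=3, b_3=1, b_4=3, b_5=3, b_6=1, b_7=3, b_9=1.
b_4 = 3

3


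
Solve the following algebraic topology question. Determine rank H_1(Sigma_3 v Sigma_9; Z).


For a wedge: H_1(A v B) = H_1(A) + H_1(B).
b_1(Sigma_3) = 6, b_1(Sigma_9) = 18.
b_1 = 6 + 18 = 24

24


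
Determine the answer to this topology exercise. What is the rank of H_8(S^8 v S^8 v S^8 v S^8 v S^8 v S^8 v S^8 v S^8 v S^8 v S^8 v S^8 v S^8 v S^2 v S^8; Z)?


For a wedge of spheres, H_k (k>0) is free on one generator per sphere of dimension k.
Spheres of dimension 8: count = 13.
b_8 = 13

13


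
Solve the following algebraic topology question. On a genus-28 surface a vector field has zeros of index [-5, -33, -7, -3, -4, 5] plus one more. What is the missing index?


Poincare-Hopf: sum of indices = chi(M).
chi(Sigma_28) = 2 - 2*28 = -54.
Sum of known indices = -47.
x = chi - (sum known) = -54 - (-47) = -7

-7


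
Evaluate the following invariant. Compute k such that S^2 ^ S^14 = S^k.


S^m ^ S^n = S^{m+n}.
k = 2 + 14 = 16

16


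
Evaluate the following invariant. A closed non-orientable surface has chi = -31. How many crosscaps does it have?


chi = 2 - k for closed non-orientable surfaces with k crosscaps.
-31 = 2 - k
k = 2 - (-31) = 33

33


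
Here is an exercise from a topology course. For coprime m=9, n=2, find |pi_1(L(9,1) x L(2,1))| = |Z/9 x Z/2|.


pi_1(X x Y) = pi_1(X) x pi_1(Y).
pi_1(L(9,1)) = Z/9, pi_1(L(2,1)) = Z/2.
|Z/9 x Z/2| = 9 * 2 = 18

18


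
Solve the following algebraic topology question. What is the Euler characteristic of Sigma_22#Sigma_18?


chi(Sigma_22) = 2 - 2*22 = -42
chi(Sigma_18) = 2 - 2*18 = -34
For surfaces: chi(A#B) = chi(A) + chi(B) - 2.
chi = -42 + -34 - 2 = -78

-78


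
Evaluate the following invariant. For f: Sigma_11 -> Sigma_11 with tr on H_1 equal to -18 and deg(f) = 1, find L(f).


L(f) = tr(f_0*) - tr(f_1*) + tr(f_2*).
= 1 - (-18) + (1)
= 20

20


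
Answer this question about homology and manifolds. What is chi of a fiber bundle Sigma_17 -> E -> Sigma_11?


For a fiber bundle F -> E -> B (with CW structure): chi(E) = chi(B) * chi(F).
chi(Sigma_11) = -20, chi(Sigma_17) = -32.
chi(E) = (-20) * (-32) = 640

640


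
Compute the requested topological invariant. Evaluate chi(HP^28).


HP^28 has one cell in each dimension 0, 4, ..., 4*28 (28+1 cells, all even-dim).
chi = 28 + 1 = 29

29


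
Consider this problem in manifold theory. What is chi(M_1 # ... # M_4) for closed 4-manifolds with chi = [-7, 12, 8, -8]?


For n-manifolds: chi(A#B) = chi(A) + chi(B) - chi(S^4).
chi(S^4) = 1 + (-1)^4 = 2.
chi(#) = (sum chi_i) - (4-1)*chi(S^4) = 5 - 3*2 = -1

-1


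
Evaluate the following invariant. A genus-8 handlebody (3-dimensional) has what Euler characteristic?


A genus-g handlebody deformation retracts to a wedge of g circles.
chi(vee_g S^1) = 1 - g.
chi(H_8) = 1 - 8 = -7

-7


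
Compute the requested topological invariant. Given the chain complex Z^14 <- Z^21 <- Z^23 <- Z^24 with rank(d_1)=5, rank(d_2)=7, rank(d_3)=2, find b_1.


rank H_k = rank(ker d_k) - rank(im d_{k+1}).
rank(ker d_1) = rank(C_1) - rank(d_1) = 21 - 5 = 16.
rank(im d_{1+1}) = 7.
rank H_1 = 16 - 7 = 9

9


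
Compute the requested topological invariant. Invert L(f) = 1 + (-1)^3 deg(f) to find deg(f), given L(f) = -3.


L(f) = 1 + (-1)^3 deg(f) on S^3.
-3 = 1 + (-1)^3 * deg(f)
(-1)^3 * deg(f) = -4
deg(f) = 4

4


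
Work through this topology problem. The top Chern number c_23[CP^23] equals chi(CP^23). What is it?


For any closed oriented manifold, <e(TM),[M]> = chi(M).
chi(CP^23) = 23+1 = 24

24


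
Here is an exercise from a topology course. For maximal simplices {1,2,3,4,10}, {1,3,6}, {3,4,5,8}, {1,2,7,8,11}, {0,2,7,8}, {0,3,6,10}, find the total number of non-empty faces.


Each maximal simplex on m vertices has 2^m - 1 nonempty faces.
Take the union (dedupe shared faces).
Total distinct faces = 91

91


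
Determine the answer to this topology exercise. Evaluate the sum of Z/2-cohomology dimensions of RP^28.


H^k(RP^28; Z/2) = Z/2 for each 0 <= k <= 28.
Total dimension = 28 + 1 = 29

29


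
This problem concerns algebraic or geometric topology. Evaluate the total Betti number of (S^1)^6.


b_k(T^6) = C(6,k), so the sum over k is sum_k C(6,k) = 2^6.
Total = 2^6 = 64

64


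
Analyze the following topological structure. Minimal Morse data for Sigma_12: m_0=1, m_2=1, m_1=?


A perfect Morse function has m_k = b_k.
For Sigma_12: b_0=1, b_1=2g=24, b_2=1.
Saddles m_1 = 2g = 24

24


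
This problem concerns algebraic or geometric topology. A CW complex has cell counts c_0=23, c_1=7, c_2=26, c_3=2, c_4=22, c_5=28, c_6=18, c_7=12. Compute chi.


chi = sum_k (-1)^k c_k.
= (-1)^0*23 + (-1)^1*7 + (-1)^2*26 + (-1)^3*2 + (-1)^4*22 + (-1)^5*28 + (-1)^6*18 + (-1)^7*12
= (23) + (-7) + (26) + (-2) + (22) + (-28) + (18) + (-12)
= 40

40


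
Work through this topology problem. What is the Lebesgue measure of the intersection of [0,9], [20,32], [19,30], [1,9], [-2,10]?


Intersection = [max(a_i), min(b_i)] = [20, 9].
Since 20 > 9, the intersection is empty.
Length = 0

0


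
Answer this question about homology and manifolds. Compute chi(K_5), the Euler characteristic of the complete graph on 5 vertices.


K_5: V = 5, E = C(5,2) = 10.
chi = V - E = 5 - 10 = -5

-5


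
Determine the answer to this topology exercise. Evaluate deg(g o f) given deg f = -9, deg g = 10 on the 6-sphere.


Degree is multiplicative under composition: deg(g o f) = deg(g) * deg(f).
= 10 * -9 = -90

-90


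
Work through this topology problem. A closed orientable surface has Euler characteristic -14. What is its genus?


chi = 2 - 2g for closed orientable surfaces.
-14 = 2 - 2g
2g = 2 - (-14) = 16
g = 8

8


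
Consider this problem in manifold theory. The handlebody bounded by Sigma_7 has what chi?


A genus-g handlebody deformation retracts to a wedge of g circles.
chi(vee_g S^1) = 1 - g.
chi(H_7) = 1 - 7 = -6

-6


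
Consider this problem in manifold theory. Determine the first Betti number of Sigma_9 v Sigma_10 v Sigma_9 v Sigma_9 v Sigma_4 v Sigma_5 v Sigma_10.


For a wedge X v Y: reduced H_k(X v Y) = H_k(X) + H_k(Y).
Each Sigma_g contributes b_1 = 2g.
b_1 = 18 + 20 + 18 + 18 + 8 + 10 + 20 = 112

112


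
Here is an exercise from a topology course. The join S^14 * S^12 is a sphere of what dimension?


Join of spheres: S^m * S^n = S^{m+n+1}.
dim = 14 + 12 + 1 = 27

27


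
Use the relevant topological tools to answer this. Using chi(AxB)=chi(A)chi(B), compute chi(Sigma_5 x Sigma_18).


chi(Sigma_5) = 2 - 2*5 = -8
chi(Sigma_18) = 2 - 2*18 = -34
chi(product) = (-8) * (-34) = 272

272


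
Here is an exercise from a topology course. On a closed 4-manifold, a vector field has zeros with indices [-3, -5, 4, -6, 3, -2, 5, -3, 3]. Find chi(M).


Poincare-Hopf: chi(M) = sum of indices of zeros.
chi = (-3) + (-5) + (4) + (-6) + (3) + (-2) + (5) + (-3) + (3) = -4

-4


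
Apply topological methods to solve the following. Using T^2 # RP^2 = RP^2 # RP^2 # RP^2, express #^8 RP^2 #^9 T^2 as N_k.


Since a >= 1, the sum is non-orientable; each T^2 can be replaced by RP^2 # RP^2 (since T^2#RP^2 = 3RP^2).
Total crosscaps k = 8 + 2*9 = 26.
Check via chi: chi = 8*1 + 9*0 - (8+9-1)*2 = -24 = 2 - k = -24. Consistent.

26


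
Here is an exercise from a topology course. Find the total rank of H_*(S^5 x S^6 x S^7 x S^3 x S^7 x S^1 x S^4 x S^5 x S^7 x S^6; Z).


Total Betti number is multiplicative under products.
Each S^d (d>=1) has total Betti number 2.
There are 10 sphere factors.
Total = 2^10 = 1024

1024
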